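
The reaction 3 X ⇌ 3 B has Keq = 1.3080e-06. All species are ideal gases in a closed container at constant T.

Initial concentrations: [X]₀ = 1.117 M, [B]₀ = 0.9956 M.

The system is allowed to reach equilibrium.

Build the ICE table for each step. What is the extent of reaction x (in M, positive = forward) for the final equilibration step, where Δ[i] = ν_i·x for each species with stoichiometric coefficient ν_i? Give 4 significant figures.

Q₀ = 0.7081 vs Keq = 1.3080e-06 ⇒ Q>K, reverse
Step 1:
                  X         B
  init        1.117    0.9956
  Δ          0.9727   -0.9727
  eq           2.09   0.02285
  solve Keq expr → x = -0.3242; check Q = 1.3080e-06

x = -0.3242 M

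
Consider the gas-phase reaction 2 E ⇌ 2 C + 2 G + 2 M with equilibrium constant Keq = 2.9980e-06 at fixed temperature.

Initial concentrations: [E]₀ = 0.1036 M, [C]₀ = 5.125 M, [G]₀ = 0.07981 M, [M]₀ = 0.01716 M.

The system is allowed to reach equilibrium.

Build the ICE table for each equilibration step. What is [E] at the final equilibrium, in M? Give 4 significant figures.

Q₀ = 0.00459 vs Keq = 2.9980e-06 ⇒ Q>K, reverse
Step 1:
                  E         C         G         M
  init       0.1036     5.125   0.07981   0.01716
  Δ         0.01652  -0.01652  -0.01652  -0.01652
  eq         0.1201     5.108   0.06329 6.4324e-04
  solve Keq expr → x = -0.008258; check Q = 2.9980e-06

[E]_eq = 0.1201 M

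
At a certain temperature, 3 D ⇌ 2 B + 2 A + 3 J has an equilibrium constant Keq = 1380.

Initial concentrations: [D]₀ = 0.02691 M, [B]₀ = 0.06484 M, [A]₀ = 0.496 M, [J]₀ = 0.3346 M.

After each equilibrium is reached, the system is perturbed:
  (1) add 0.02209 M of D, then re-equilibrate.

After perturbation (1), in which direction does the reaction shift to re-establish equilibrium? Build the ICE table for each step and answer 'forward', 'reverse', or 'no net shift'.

Q₀ = 1.988 vs Keq = 1380 ⇒ Q<K, forward
Step 1:
                    D           B           A           J
  init        0.02691     0.06484       0.496      0.3346
  Δ          -0.02309     0.01539     0.01539     0.02309
  eq         0.003822     0.08023      0.5114      0.3577
  solve Keq expr → x = 0.007696; check Q = 1380
Then add 0.02209 M of D.
Step 2:
                    D           B           A           J
  init        0.02591     0.08023      0.5114      0.3577
  Δ          -0.02131     0.01421     0.01421     0.02131
  eq         0.004598     0.09444      0.5256       0.379
  solve Keq expr → x = 0.007105; check Q = 1380

Direction: forward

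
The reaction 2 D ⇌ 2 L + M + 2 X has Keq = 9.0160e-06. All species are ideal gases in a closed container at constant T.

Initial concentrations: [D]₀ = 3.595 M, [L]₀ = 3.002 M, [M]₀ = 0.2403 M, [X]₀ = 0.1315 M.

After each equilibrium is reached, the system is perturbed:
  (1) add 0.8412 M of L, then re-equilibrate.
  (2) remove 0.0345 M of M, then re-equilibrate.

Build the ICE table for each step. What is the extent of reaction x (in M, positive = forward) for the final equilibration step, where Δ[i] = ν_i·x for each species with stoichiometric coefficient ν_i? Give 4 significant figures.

Q₀ = 0.002898 vs Keq = 9.0160e-06 ⇒ Q>K, reverse
Step 1:
                  D         L         M         X
  init        3.595     3.002    0.2403    0.1315
  Δ          0.1223   -0.1223  -0.06117   -0.1223
  eq          3.717      2.88    0.1791  0.009158
  solve Keq expr → x = -0.06117; check Q = 9.0160e-06
Then add 0.8412 M of L.
Step 2:
                  D         L         M         X
  init        3.717     3.721    0.1791  0.009158
  Δ        0.002042 -0.002042 -0.001021 -0.002042
  eq          3.719     3.719    0.1781  0.007116
  solve Keq expr → x = -0.001021; check Q = 9.0160e-06
Then remove 0.0345 M of M.
Step 3:
                  D         L         M         X
  init        3.719     3.719    0.1436  0.007116
  Δ       -7.9447e-04 7.9447e-04 3.9724e-04 7.9447e-04
  eq          3.719      3.72     0.144   0.00791
  solve Keq expr → x = 3.9724e-04; check Q = 9.0160e-06

x = 3.9724e-04 M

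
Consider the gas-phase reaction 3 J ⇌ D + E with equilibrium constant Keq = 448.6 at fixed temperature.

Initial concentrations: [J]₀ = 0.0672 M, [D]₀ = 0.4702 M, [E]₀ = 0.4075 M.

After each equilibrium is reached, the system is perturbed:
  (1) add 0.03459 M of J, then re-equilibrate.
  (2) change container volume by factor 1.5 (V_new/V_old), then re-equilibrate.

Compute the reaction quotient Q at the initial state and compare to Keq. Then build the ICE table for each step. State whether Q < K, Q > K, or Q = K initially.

Q₀ = 631.4 vs Keq = 448.6 ⇒ Q>K, reverse
Step 1:
                   J          D          E
  I           0.0672     0.4702     0.4075
  C          0.00781  -0.002603  -0.002603
  E          0.07501     0.4676     0.4049
  solve Keq expr → x = -0.002603; check Q = 448.6
Then add 0.03459 M of J.
Step 2:
                   J          D          E
  I           0.1096     0.4676     0.4049
  C         -0.03332    0.01111    0.01111
  E          0.07628     0.4787      0.416
  solve Keq expr → x = 0.01111; check Q = 448.6
Then change container volume by factor 1.5 (V_new/V_old).
Step 3:
                   J          D          E
  I          0.05086     0.3191     0.2773
  C         0.007052  -0.002351  -0.002351
  E          0.05791     0.3168      0.275
  solve Keq expr → x = -0.002351; check Q = 448.6

Q₀ = 631.4; Q > K (proceeds reverse)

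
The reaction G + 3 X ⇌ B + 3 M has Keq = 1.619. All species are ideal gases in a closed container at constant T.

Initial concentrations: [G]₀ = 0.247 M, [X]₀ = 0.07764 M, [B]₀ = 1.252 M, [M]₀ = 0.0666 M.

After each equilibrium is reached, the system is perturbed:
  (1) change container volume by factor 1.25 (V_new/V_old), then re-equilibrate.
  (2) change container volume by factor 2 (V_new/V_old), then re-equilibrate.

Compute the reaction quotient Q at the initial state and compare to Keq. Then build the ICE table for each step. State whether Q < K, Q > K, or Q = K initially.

Q₀ = 3.199; Q > K (proceeds reverse)

Q₀ = 3.199 vs Keq = 1.619 ⇒ Q>K, reverse
Step 1:
                    G           X           B           M
  Initial       0.247     0.07764       1.252      0.0666
  Change     0.002629    0.007888   -0.002629   -0.007888
  Equil        0.2496     0.08553       1.249     0.05871
  solve Keq expr → x = -0.002629; check Q = 1.619
Then change container volume by factor 1.25 (V_new/V_old).
Step 2:
                    G           X           B           M
  Initial      0.1997     0.06842      0.9995     0.04697
  Change            0           0           0           0
  Equil        0.1997     0.06842      0.9995     0.04697
  solve Keq expr → x = 0; check Q = 1.619
Then change container volume by factor 2 (V_new/V_old).
Step 3:
                    G           X           B           M
  Initial     0.09985     0.03421      0.4997     0.02348
  Change            0           0           0           0
  Equil       0.09985     0.03421      0.4997     0.02348
  solve Keq expr → x = 0; check Q = 1.619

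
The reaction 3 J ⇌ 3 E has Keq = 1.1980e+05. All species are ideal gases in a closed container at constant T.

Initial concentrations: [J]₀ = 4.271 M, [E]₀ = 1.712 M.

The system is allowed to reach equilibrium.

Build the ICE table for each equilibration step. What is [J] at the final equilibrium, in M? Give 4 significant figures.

Q₀ = 0.06441 vs Keq = 1.1980e+05 ⇒ Q<K, forward
Step 1:
                   J          E
  init         4.271      1.712
  Δ           -4.152      4.152
  eq           0.119      5.864
  solve Keq expr → x = 1.384; check Q = 1.1980e+05

[J]_eq = 0.119 M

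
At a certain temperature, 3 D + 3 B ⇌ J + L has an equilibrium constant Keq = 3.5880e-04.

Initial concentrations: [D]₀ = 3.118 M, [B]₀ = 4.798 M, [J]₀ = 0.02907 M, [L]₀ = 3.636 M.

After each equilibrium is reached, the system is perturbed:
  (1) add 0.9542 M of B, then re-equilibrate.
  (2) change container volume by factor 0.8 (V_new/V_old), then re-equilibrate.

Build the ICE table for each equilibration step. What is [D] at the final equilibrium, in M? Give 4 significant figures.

Q₀ = 3.1569e-05 vs Keq = 3.5880e-04 ⇒ Q<K, forward
Step 1:
                    D           B           J           L
  Initial       3.118       4.798     0.02907       3.636
  Change      -0.4003     -0.4003      0.1334      0.1334
  Equil         2.718       4.398      0.1625       3.769
  solve Keq expr → x = 0.1334; check Q = 3.5880e-04
Then add 0.9542 M of B.
Step 2:
                    D           B           J           L
  Initial       2.718       5.352      0.1625       3.769
  Change      -0.1654     -0.1654     0.05512     0.05512
  Equil         2.552       5.187      0.2176       3.825
  solve Keq expr → x = 0.05512; check Q = 3.5880e-04
Then change container volume by factor 0.8 (V_new/V_old).
Step 3:
                    D           B           J           L
  Initial        3.19       6.483       0.272       4.781
  Change      -0.3486     -0.3486      0.1162      0.1162
  Equil         2.842       6.135      0.3882       4.897
  solve Keq expr → x = 0.1162; check Q = 3.5880e-04

[D]_eq = 2.842 M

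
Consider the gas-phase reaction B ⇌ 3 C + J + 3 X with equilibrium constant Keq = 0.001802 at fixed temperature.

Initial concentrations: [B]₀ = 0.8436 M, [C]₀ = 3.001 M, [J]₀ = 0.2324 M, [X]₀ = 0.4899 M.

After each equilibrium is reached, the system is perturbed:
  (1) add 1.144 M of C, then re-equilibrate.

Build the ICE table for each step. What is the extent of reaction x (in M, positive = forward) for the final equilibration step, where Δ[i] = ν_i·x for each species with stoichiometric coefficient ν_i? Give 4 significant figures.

Q₀ = 0.8754 vs Keq = 0.001802 ⇒ Q>K, reverse
Step 1:
                    B           C           J           X
  init         0.8436       3.001      0.2324      0.4899
  Δ            0.1303      -0.391     -0.1303      -0.391
  eq           0.9739        2.61      0.1021     0.09889
  solve Keq expr → x = -0.1303; check Q = 0.001802
Then add 1.144 M of C.
Step 2:
                    B           C           J           X
  init         0.9739       3.754      0.1021     0.09889
  Δ          0.009076    -0.02723   -0.009076    -0.02723
  eq            0.983       3.727     0.09299     0.07166
  solve Keq expr → x = -0.009076; check Q = 0.001802

x = -0.009076 M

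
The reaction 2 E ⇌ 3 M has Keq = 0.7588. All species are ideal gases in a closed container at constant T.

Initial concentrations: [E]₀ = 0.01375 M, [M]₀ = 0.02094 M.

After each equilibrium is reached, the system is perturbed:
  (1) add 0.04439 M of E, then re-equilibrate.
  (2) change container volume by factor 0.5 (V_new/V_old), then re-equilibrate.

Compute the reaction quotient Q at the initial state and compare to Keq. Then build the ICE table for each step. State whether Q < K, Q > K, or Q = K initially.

Q₀ = 0.04857; Q < K (proceeds forward)

Q₀ = 0.04857 vs Keq = 0.7588 ⇒ Q<K, forward
Step 1:
                   E          M
  init       0.01375    0.02094
  Δ         -0.00724    0.01086
  eq         0.00651     0.0318
  solve Keq expr → x = 0.00362; check Q = 0.7588
Then add 0.04439 M of E.
Step 2:
                   E          M
  init        0.0509     0.0318
  Δ         -0.02793     0.0419
  eq         0.02297     0.0737
  solve Keq expr → x = 0.01397; check Q = 0.7588
Then change container volume by factor 0.5 (V_new/V_old).
Step 3:
                   E          M
  init       0.04594     0.1474
  Δ         0.009674   -0.01451
  eq         0.05561     0.1329
  solve Keq expr → x = -0.004837; check Q = 0.7588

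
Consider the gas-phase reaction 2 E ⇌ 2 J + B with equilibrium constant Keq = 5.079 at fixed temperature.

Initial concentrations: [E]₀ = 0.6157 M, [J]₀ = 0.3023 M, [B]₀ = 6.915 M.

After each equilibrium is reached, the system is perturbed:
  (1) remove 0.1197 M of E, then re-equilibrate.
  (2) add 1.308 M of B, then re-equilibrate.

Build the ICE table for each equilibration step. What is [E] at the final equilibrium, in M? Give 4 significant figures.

[E]_eq = 0.4473 M

Q₀ = 1.667 vs Keq = 5.079 ⇒ Q<K, forward
Step 1:
                   E          J          B
  Initial     0.6157     0.3023      6.915
  Change     -0.1204     0.1204    0.06019
  Equil       0.4953     0.4227      6.975
  solve Keq expr → x = 0.06019; check Q = 5.079
Then remove 0.1197 M of E.
Step 2:
                   E          J          B
  Initial     0.3756     0.4227      6.975
  Change     0.05472   -0.05472   -0.02736
  Equil       0.4304     0.3679      6.948
  solve Keq expr → x = -0.02736; check Q = 5.079
Then add 1.308 M of B.
Step 3:
                   E          J          B
  Initial     0.4304     0.3679      8.256
  Change     0.01694   -0.01694  -0.008469
  Equil       0.4473      0.351      8.247
  solve Keq expr → x = -0.008469; check Q = 5.079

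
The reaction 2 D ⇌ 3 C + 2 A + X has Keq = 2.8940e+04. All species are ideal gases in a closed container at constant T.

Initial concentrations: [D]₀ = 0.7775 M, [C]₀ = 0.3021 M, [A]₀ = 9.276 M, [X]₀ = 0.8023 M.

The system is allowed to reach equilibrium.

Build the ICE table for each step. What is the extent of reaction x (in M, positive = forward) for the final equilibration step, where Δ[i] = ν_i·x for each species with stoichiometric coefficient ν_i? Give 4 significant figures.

Q₀ = 3.149 vs Keq = 2.8940e+04 ⇒ Q<K, forward
Step 1:
                    D           C           A           X
  Initial      0.7775      0.3021       9.276      0.8023
  Change       -0.682       1.023       0.682       0.341
  Equil       0.09548       1.325       9.958       1.143
  solve Keq expr → x = 0.341; check Q = 2.8940e+04

x = 0.341 M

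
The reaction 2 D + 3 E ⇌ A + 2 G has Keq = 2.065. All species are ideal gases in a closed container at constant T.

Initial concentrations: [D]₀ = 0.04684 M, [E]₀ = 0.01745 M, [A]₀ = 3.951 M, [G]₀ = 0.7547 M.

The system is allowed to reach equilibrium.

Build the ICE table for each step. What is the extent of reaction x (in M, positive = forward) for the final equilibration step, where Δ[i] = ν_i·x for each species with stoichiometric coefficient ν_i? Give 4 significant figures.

Q₀ = 1.9303e+08 vs Keq = 2.065 ⇒ Q>K, reverse
Step 1:
                   D          E          A          G
  I          0.04684    0.01745      3.951     0.7547
  C           0.4914     0.7371    -0.2457    -0.4914
  E           0.5382     0.7545      3.705     0.2633
  solve Keq expr → x = -0.2457; check Q = 2.065

x = -0.2457 M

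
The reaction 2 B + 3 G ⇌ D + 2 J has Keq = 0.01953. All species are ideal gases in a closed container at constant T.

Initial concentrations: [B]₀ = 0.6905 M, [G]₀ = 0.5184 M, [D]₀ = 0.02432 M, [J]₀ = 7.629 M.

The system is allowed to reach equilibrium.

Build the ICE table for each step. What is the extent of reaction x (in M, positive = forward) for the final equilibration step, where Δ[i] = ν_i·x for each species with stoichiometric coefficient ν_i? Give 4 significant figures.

Q₀ = 21.31 vs Keq = 0.01953 ⇒ Q>K, reverse
Step 1:
                  B         G         D         J
  init       0.6905    0.5184   0.02432     7.629
  Δ         0.04856   0.07284  -0.02428  -0.04856
  eq         0.7391    0.5912 3.8369e-05      7.58
  solve Keq expr → x = -0.02428; check Q = 0.01953

x = -0.02428 M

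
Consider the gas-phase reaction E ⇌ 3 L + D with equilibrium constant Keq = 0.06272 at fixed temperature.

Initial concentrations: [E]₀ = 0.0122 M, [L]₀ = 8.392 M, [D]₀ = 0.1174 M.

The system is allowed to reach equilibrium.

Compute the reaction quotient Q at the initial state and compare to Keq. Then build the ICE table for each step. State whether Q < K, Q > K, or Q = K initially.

Q₀ = 5687; Q > K (proceeds reverse)

Q₀ = 5687 vs Keq = 0.06272 ⇒ Q>K, reverse
Step 1:
                    E           L           D
  Initial      0.0122       8.392      0.1174
  Change       0.1174     -0.3522     -0.1174
  Equil        0.1296        8.04  1.5639e-05
  solve Keq expr → x = -0.1174; check Q = 0.06272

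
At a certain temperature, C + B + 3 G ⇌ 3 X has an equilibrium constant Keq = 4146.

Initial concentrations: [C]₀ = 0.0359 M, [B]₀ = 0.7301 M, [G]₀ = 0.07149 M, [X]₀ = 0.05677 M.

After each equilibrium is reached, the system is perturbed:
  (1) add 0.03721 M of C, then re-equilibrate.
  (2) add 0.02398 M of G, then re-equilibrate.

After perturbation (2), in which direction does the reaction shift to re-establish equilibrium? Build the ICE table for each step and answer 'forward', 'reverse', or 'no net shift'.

Direction: forward

Q₀ = 19.1 vs Keq = 4146 ⇒ Q<K, forward
Step 1:
                   C          B          G          X
  init        0.0359     0.7301    0.07149    0.05677
  Δ         -0.01518   -0.01518   -0.04555    0.04555
  eq         0.02072     0.7149    0.02594     0.1023
  solve Keq expr → x = 0.01518; check Q = 4146
Then add 0.03721 M of C.
Step 2:
                   C          B          G          X
  init       0.05793     0.7149    0.02594     0.1023
  Δ        -0.002054  -0.002054  -0.006163   0.006163
  eq         0.05587     0.7129    0.01977     0.1085
  solve Keq expr → x = 0.002054; check Q = 4146
Then add 0.02398 M of G.
Step 3:
                   C          B          G          X
  init       0.05587     0.7129    0.04375     0.1085
  Δ        -0.006465  -0.006465    -0.0194     0.0194
  eq         0.04941     0.7064    0.02436     0.1279
  solve Keq expr → x = 0.006465; check Q = 4146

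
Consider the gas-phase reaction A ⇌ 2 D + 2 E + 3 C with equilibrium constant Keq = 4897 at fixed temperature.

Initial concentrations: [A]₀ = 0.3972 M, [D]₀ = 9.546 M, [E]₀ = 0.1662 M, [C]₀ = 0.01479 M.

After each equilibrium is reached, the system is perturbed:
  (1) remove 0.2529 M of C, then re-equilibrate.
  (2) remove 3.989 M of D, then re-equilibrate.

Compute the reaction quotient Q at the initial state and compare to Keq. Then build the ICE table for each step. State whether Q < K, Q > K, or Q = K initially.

Q₀ = 2.0502e-05; Q < K (proceeds forward)

Q₀ = 2.0502e-05 vs Keq = 4897 ⇒ Q<K, forward
Step 1:
                  A         D         E         C
  Initial    0.3972     9.546    0.1662   0.01479
  Change    -0.3715    0.7429    0.7429     1.114
  Equil     0.02573     10.29    0.9091     1.129
  solve Keq expr → x = 0.3715; check Q = 4897
Then remove 0.2529 M of C.
Step 2:
                  A         D         E         C
  Initial   0.02573     10.29    0.9091    0.8763
  Change   -0.01148   0.02295   0.02295   0.03443
  Equil     0.01425     10.31    0.9321    0.9107
  solve Keq expr → x = 0.01148; check Q = 4897
Then remove 3.989 M of D.
Step 3:
                  A         D         E         C
  Initial   0.01425     6.323    0.9321    0.9107
  Change  -0.008209   0.01642   0.01642   0.02463
  Equil    0.006042     6.339    0.9485    0.9354
  solve Keq expr → x = 0.008209; check Q = 4897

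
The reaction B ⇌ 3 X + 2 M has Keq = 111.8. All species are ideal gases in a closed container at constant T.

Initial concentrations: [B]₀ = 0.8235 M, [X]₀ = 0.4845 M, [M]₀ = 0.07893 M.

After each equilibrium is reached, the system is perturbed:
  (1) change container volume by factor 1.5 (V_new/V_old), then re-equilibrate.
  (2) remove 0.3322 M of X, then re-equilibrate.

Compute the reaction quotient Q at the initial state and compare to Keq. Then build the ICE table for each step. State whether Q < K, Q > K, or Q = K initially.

Q₀ = 8.6040e-04 vs Keq = 111.8 ⇒ Q<K, forward
Step 1:
                   B          X          M
  Initial     0.8235     0.4845    0.07893
  Change     -0.6213      1.864      1.243
  Equil       0.2022      2.348      1.321
  solve Keq expr → x = 0.6213; check Q = 111.8
Then change container volume by factor 1.5 (V_new/V_old).
Step 2:
                   B          X          M
  Initial     0.1348      1.566      0.881
  Change    -0.07853     0.2356     0.1571
  Equil      0.05631      1.801      1.038
  solve Keq expr → x = 0.07853; check Q = 111.8
Then remove 0.3322 M of X.
Step 3:
                   B          X          M
  Initial    0.05631      1.469      1.038
  Change    -0.01938    0.05814    0.03876
  Equil      0.03693      1.527      1.077
  solve Keq expr → x = 0.01938; check Q = 111.8

Q₀ = 8.6040e-04; Q < K (proceeds forward)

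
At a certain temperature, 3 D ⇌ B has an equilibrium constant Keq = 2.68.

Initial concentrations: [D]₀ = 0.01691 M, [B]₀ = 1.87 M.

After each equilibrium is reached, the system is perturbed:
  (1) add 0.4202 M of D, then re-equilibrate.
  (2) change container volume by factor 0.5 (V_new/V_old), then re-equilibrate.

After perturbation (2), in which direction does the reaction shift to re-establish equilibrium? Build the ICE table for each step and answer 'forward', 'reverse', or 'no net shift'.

Direction: forward

Q₀ = 3.8673e+05 vs Keq = 2.68 ⇒ Q>K, reverse
Step 1:
                  D         B
  Initial   0.01691      1.87
  Change     0.8243   -0.2748
  Equil      0.8412     1.595
  solve Keq expr → x = -0.2748; check Q = 2.68
Then add 0.4202 M of D.
Step 2:
                  D         B
  Initial     1.261     1.595
  Change    -0.3975    0.1325
  Equil      0.8639     1.728
  solve Keq expr → x = 0.1325; check Q = 2.68
Then change container volume by factor 0.5 (V_new/V_old).
Step 3:
                  D         B
  Initial     1.728     3.455
  Change    -0.6181     0.206
  Equil        1.11     3.662
  solve Keq expr → x = 0.206; check Q = 2.68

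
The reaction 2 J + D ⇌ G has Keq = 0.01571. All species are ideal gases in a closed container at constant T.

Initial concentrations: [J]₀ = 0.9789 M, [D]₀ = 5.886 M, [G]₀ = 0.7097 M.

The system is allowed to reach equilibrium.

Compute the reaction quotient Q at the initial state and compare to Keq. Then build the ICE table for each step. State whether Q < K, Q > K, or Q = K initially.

Q₀ = 0.1258 vs Keq = 0.01571 ⇒ Q>K, reverse
Step 1:
                   J          D          G
  I           0.9789      5.886     0.7097
  C           0.7968     0.3984    -0.3984
  E            1.776      6.284     0.3113
  solve Keq expr → x = -0.3984; check Q = 0.01571

Q₀ = 0.1258; Q > K (proceeds reverse)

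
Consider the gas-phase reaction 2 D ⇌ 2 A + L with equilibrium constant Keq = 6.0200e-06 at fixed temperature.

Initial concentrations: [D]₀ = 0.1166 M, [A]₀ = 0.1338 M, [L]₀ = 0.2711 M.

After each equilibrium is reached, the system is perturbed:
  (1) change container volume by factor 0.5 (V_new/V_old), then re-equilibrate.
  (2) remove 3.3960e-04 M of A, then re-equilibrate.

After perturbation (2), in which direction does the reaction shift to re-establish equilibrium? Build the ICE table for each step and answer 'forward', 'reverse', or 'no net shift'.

Direction: forward

Q₀ = 0.357 vs Keq = 6.0200e-06 ⇒ Q>K, reverse
Step 1:
                    D           A           L
  Initial      0.1166      0.1338      0.2711
  Change       0.1324     -0.1324    -0.06622
  Equil         0.249     0.00135      0.2049
  solve Keq expr → x = -0.06622; check Q = 6.0200e-06
Then change container volume by factor 0.5 (V_new/V_old).
Step 2:
                    D           A           L
  Initial      0.4981      0.0027      0.4098
  Change   7.8689e-04 -7.8689e-04 -3.9344e-04
  Equil        0.4989    0.001913      0.4094
  solve Keq expr → x = -3.9344e-04; check Q = 6.0200e-06
Then remove 3.3960e-04 M of A.
Step 3:
                    D           A           L
  Initial      0.4989    0.001574      0.4094
  Change  -3.3791e-04  3.3791e-04  1.6895e-04
  Equil        0.4985    0.001911      0.4095
  solve Keq expr → x = 1.6895e-04; check Q = 6.0200e-06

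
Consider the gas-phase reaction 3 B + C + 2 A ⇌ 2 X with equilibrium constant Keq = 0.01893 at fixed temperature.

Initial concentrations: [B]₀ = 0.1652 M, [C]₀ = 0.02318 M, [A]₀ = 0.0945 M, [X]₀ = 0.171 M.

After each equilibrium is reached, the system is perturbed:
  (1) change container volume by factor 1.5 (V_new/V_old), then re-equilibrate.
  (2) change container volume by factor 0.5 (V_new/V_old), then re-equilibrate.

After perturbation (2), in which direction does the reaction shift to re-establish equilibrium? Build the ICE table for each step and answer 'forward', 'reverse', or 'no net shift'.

Q₀ = 3.1332e+04 vs Keq = 0.01893 ⇒ Q>K, reverse
Step 1:
                    B           C           A           X
  init         0.1652     0.02318      0.0945       0.171
  Δ            0.2517     0.08391      0.1678     -0.1678
  eq           0.4169      0.1071      0.2623     0.00318
  solve Keq expr → x = -0.08391; check Q = 0.01893
Then change container volume by factor 1.5 (V_new/V_old).
Step 2:
                    B           C           A           X
  init          0.278     0.07139      0.1749     0.00212
  Δ          0.001738  5.7931e-04    0.001159   -0.001159
  eq           0.2797     0.07197       0.176  9.6114e-04
  solve Keq expr → x = -5.7931e-04; check Q = 0.01893
Then change container volume by factor 0.5 (V_new/V_old).
Step 3:
                    B           C           A           X
  init         0.5594      0.1439      0.3521    0.001922
  Δ         -0.008122   -0.002707   -0.005414    0.005414
  eq           0.5513      0.1412      0.3467    0.007337
  solve Keq expr → x = 0.002707; check Q = 0.01893

Direction: forward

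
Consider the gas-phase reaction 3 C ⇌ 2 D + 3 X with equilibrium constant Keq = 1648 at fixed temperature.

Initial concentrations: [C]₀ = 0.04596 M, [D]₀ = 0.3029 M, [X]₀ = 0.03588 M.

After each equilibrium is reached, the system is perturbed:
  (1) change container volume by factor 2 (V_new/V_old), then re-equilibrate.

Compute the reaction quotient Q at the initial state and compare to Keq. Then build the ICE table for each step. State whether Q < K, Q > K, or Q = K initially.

Q₀ = 0.04365 vs Keq = 1648 ⇒ Q<K, forward
Step 1:
                    C           D           X
  Initial     0.04596      0.3029     0.03588
  Change     -0.04277     0.02851     0.04277
  Equil      0.003189      0.3314     0.07865
  solve Keq expr → x = 0.01426; check Q = 1648
Then change container volume by factor 2 (V_new/V_old).
Step 2:
                    C           D           X
  Initial    0.001594      0.1657     0.03933
  Change  -5.7378e-04  3.8252e-04  5.7378e-04
  Equil      0.001021      0.1661      0.0399
  solve Keq expr → x = 1.9126e-04; check Q = 1648

Q₀ = 0.04365; Q < K (proceeds forward)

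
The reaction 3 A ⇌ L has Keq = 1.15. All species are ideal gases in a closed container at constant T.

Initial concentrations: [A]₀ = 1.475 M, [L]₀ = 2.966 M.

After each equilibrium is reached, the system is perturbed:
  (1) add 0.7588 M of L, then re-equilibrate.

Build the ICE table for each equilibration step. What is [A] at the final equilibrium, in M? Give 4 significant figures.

[A]_eq = 1.479 M

Q₀ = 0.9243 vs Keq = 1.15 ⇒ Q<K, forward
Step 1:
                   A          L
  init         1.475      2.966
  Δ         -0.09857    0.03286
  eq           1.376      2.999
  solve Keq expr → x = 0.03286; check Q = 1.15
Then add 0.7588 M of L.
Step 2:
                   A          L
  init         1.376      3.758
  Δ           0.1029   -0.03432
  eq           1.479      3.723
  solve Keq expr → x = -0.03432; check Q = 1.15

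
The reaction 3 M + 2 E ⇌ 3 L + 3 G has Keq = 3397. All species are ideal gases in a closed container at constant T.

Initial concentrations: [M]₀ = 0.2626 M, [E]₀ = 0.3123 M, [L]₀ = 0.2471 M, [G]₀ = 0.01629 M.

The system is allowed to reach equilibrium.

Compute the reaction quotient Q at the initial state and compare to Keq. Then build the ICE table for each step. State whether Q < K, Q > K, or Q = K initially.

Q₀ = 3.6928e-05; Q < K (proceeds forward)

Q₀ = 3.6928e-05 vs Keq = 3397 ⇒ Q<K, forward
Step 1:
                    M           E           L           G
  Initial      0.2626      0.3123      0.2471     0.01629
  Change      -0.2348     -0.1565      0.2348      0.2348
  Equil        0.0278      0.1558      0.4819      0.2511
  solve Keq expr → x = 0.07827; check Q = 3397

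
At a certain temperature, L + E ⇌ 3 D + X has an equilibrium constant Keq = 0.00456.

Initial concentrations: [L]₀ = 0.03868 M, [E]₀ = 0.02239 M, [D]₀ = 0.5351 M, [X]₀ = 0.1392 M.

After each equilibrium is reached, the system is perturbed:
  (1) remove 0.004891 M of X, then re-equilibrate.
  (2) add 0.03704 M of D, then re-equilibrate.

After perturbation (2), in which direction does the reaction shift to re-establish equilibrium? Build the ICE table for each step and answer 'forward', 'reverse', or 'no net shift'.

Q₀ = 24.63 vs Keq = 0.00456 ⇒ Q>K, reverse
Step 1:
                    L           E           D           X
  I           0.03868     0.02239      0.5351      0.1392
  C              0.12        0.12       -0.36       -0.12
  E            0.1587      0.1424      0.1751      0.0192
  solve Keq expr → x = -0.12; check Q = 0.00456
Then remove 0.004891 M of X.
Step 2:
                    L           E           D           X
  I            0.1587      0.1424      0.1751     0.01431
  C         -0.002285   -0.002285    0.006855    0.002285
  E            0.1564      0.1401      0.1819     0.01659
  solve Keq expr → x = 0.002285; check Q = 0.00456
Then add 0.03704 M of D.
Step 3:
                    L           E           D           X
  I            0.1564      0.1401       0.219     0.01659
  C          0.004418    0.004418    -0.01325   -0.004418
  E            0.1608      0.1445      0.2057     0.01217
  solve Keq expr → x = -0.004418; check Q = 0.00456

Direction: reverse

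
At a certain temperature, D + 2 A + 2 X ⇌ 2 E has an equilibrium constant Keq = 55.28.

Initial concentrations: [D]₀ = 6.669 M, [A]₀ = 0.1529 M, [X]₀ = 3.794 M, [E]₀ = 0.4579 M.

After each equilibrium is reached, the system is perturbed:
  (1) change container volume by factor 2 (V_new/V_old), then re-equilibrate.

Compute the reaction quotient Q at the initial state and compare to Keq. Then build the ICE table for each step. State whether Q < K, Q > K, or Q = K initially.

Q₀ = 0.09343 vs Keq = 55.28 ⇒ Q<K, forward
Step 1:
                    D           A           X           E
  I             6.669      0.1529       3.794      0.4579
  C          -0.07213     -0.1443     -0.1443      0.1443
  E             6.597     0.00864        3.65      0.6022
  solve Keq expr → x = 0.07213; check Q = 55.28
Then change container volume by factor 2 (V_new/V_old).
Step 2:
                    D           A           X           E
  I             3.298     0.00432       1.825      0.3011
  C          0.003768    0.007537    0.007537   -0.007537
  E             3.302     0.01186       1.832      0.2935
  solve Keq expr → x = -0.003768; check Q = 55.28

Q₀ = 0.09343; Q < K (proceeds forward)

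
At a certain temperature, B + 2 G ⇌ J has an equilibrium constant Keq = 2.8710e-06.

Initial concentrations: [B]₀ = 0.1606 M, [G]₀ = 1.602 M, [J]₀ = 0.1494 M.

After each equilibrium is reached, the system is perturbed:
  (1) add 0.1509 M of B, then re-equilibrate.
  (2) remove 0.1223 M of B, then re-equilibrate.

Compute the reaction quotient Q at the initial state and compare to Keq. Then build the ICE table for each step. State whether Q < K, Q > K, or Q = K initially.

Q₀ = 0.3625; Q > K (proceeds reverse)

Q₀ = 0.3625 vs Keq = 2.8710e-06 ⇒ Q>K, reverse
Step 1:
                  B         G         J
  init       0.1606     1.602    0.1494
  Δ          0.1494    0.2988   -0.1494
  eq           0.31     1.901 3.2156e-06
  solve Keq expr → x = -0.1494; check Q = 2.8710e-06
Then add 0.1509 M of B.
Step 2:
                  B         G         J
  init       0.4609     1.901 3.2156e-06
  Δ       -1.5652e-06 -3.1305e-06 1.5652e-06
  eq         0.4609     1.901 4.7808e-06
  solve Keq expr → x = 1.5652e-06; check Q = 2.8710e-06
Then remove 0.1223 M of B.
Step 3:
                  B         G         J
  init       0.3386     1.901 4.7808e-06
  Δ       1.2686e-06 2.5372e-06 -1.2686e-06
  eq         0.3386     1.901 3.5122e-06
  solve Keq expr → x = -1.2686e-06; check Q = 2.8710e-06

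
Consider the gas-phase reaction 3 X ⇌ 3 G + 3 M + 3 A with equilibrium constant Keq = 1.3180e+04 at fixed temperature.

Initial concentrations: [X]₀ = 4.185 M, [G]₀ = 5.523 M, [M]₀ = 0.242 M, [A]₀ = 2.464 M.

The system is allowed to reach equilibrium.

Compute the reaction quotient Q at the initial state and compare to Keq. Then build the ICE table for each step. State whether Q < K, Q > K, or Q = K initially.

Q₀ = 0.4873 vs Keq = 1.3180e+04 ⇒ Q<K, forward
Step 1:
                   X          G          M          A
  Initial      4.185      5.523      0.242      2.464
  Change      -1.704      1.704      1.704      1.704
  Equil        2.481      7.227      1.946      4.168
  solve Keq expr → x = 0.5679; check Q = 1.3180e+04

Q₀ = 0.4873; Q < K (proceeds forward)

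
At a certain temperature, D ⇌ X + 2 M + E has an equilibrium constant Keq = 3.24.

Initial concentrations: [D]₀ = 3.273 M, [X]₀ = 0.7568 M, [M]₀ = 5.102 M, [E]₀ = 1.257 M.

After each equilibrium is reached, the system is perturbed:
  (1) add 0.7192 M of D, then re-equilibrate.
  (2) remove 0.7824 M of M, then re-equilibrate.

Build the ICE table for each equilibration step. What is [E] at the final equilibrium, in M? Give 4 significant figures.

[E]_eq = 1.165 M

Q₀ = 7.566 vs Keq = 3.24 ⇒ Q>K, reverse
Step 1:
                  D         X         M         E
  init        3.273    0.7568     5.102     1.257
  Δ          0.2366   -0.2366   -0.4733   -0.2366
  eq           3.51    0.5202     4.629      1.02
  solve Keq expr → x = -0.2366; check Q = 3.24
Then add 0.7192 M of D.
Step 2:
                  D         X         M         E
  init        4.229    0.5202     4.629      1.02
  Δ        -0.04792   0.04792   0.09584   0.04792
  eq          4.181    0.5681     4.725     1.068
  solve Keq expr → x = 0.04792; check Q = 3.24
Then remove 0.7824 M of M.
Step 3:
                  D         X         M         E
  init        4.181    0.5681     3.942     1.068
  Δ        -0.09644   0.09644    0.1929   0.09644
  eq          4.084    0.6645     4.135     1.165
  solve Keq expr → x = 0.09644; check Q = 3.24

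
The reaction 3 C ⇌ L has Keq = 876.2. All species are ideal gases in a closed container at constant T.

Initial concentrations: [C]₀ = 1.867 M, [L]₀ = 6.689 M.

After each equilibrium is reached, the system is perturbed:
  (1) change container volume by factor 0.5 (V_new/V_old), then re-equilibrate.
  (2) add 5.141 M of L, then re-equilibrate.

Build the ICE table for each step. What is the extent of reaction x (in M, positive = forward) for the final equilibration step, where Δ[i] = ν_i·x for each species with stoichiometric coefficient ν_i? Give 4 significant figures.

x = -0.009015 M

Q₀ = 1.028 vs Keq = 876.2 ⇒ Q<K, forward
Step 1:
                   C          L
  Initial      1.867      6.689
  Change      -1.665     0.5549
  Equil       0.2022      7.244
  solve Keq expr → x = 0.5549; check Q = 876.2
Then change container volume by factor 0.5 (V_new/V_old).
Step 2:
                   C          L
  Initial     0.4044      14.49
  Change     -0.1494    0.04979
  Equil       0.2551      14.54
  solve Keq expr → x = 0.04979; check Q = 876.2
Then add 5.141 M of L.
Step 3:
                   C          L
  Initial     0.2551      19.68
  Change     0.02704  -0.009015
  Equil       0.2821      19.67
  solve Keq expr → x = -0.009015; check Q = 876.2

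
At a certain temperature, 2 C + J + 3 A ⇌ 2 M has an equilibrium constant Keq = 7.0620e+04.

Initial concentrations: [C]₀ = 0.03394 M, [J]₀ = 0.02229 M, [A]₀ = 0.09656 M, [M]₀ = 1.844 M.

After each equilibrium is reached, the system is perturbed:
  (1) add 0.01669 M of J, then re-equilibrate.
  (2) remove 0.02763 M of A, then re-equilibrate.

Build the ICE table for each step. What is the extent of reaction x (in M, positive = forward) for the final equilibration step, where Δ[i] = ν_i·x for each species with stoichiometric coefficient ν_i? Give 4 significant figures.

x = -0.004342 M

Q₀ = 1.4709e+08 vs Keq = 7.0620e+04 ⇒ Q>K, reverse
Step 1:
                    C           J           A           M
  Initial     0.03394     0.02229     0.09656       1.844
  Change       0.1206     0.06028      0.1808     -0.1206
  Equil        0.1545     0.08257      0.2774       1.723
  solve Keq expr → x = -0.06028; check Q = 7.0620e+04
Then add 0.01669 M of J.
Step 2:
                    C           J           A           M
  Initial      0.1545     0.09926      0.2774       1.723
  Change    -0.005131   -0.002566   -0.007697    0.005131
  Equil        0.1494     0.09669      0.2697       1.729
  solve Keq expr → x = 0.002566; check Q = 7.0620e+04
Then remove 0.02763 M of A.
Step 3:
                    C           J           A           M
  Initial      0.1494     0.09669      0.2421       1.729
  Change     0.008684    0.004342     0.01303   -0.008684
  Equil         0.158       0.101      0.2551        1.72
  solve Keq expr → x = -0.004342; check Q = 7.0620e+04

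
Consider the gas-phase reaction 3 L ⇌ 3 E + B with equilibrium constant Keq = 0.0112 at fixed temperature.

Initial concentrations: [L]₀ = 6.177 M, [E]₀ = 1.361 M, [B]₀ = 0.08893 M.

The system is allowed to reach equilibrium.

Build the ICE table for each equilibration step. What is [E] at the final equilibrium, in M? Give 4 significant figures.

Q₀ = 9.5124e-04 vs Keq = 0.0112 ⇒ Q<K, forward
Step 1:
                    L           E           B
  I             6.177       1.361     0.08893
  C           -0.5648      0.5648      0.1883
  E             5.612       1.926      0.2772
  solve Keq expr → x = 0.1883; check Q = 0.0112

[E]_eq = 1.926 M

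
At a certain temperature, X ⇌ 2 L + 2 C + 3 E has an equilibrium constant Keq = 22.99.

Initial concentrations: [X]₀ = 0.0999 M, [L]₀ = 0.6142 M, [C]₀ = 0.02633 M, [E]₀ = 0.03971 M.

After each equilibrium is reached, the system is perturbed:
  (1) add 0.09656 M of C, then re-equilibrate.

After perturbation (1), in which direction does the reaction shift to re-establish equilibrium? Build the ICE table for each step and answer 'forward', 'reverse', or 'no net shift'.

Q₀ = 1.6393e-07 vs Keq = 22.99 ⇒ Q<K, forward
Step 1:
                    X           L           C           E
  init         0.0999      0.6142     0.02633     0.03971
  Δ          -0.09984      0.1997      0.1997      0.2995
  eq       5.7461e-05      0.8139       0.226      0.3392
  solve Keq expr → x = 0.09984; check Q = 22.99
Then add 0.09656 M of C.
Step 2:
                    X           L           C           E
  init     5.7461e-05      0.8139      0.3226      0.3392
  Δ        5.9282e-05 -1.1856e-04 -1.1856e-04 -1.7785e-04
  eq       1.1674e-04      0.8138      0.3225      0.3391
  solve Keq expr → x = -5.9282e-05; check Q = 22.99

Direction: reverse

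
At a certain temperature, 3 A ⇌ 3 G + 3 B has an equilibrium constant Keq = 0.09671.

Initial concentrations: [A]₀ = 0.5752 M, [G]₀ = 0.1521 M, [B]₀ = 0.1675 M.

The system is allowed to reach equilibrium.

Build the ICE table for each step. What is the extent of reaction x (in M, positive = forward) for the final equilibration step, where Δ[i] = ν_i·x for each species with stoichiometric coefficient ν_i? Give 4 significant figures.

Q₀ = 8.6891e-05 vs Keq = 0.09671 ⇒ Q<K, forward
Step 1:
                    A           G           B
  Initial      0.5752      0.1521      0.1675
  Change      -0.2353      0.2353      0.2353
  Equil        0.3399      0.3874      0.4028
  solve Keq expr → x = 0.07843; check Q = 0.09671

x = 0.07843 M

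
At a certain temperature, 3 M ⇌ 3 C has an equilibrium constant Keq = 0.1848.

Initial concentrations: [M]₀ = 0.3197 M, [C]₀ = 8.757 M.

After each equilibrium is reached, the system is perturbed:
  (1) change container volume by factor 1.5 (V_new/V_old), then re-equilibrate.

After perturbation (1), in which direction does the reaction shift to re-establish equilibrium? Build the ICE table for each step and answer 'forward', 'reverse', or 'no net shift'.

Direction: no net shift

Q₀ = 2.0551e+04 vs Keq = 0.1848 ⇒ Q>K, reverse
Step 1:
                  M         C
  I          0.3197     8.757
  C           5.463    -5.463
  E           5.783     3.294
  solve Keq expr → x = -1.821; check Q = 0.1848
Then change container volume by factor 1.5 (V_new/V_old).
Step 2:
                  M         C
  I           3.855     2.196
  C               0         0
  E           3.855     2.196
  solve Keq expr → x = 0; check Q = 0.1848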